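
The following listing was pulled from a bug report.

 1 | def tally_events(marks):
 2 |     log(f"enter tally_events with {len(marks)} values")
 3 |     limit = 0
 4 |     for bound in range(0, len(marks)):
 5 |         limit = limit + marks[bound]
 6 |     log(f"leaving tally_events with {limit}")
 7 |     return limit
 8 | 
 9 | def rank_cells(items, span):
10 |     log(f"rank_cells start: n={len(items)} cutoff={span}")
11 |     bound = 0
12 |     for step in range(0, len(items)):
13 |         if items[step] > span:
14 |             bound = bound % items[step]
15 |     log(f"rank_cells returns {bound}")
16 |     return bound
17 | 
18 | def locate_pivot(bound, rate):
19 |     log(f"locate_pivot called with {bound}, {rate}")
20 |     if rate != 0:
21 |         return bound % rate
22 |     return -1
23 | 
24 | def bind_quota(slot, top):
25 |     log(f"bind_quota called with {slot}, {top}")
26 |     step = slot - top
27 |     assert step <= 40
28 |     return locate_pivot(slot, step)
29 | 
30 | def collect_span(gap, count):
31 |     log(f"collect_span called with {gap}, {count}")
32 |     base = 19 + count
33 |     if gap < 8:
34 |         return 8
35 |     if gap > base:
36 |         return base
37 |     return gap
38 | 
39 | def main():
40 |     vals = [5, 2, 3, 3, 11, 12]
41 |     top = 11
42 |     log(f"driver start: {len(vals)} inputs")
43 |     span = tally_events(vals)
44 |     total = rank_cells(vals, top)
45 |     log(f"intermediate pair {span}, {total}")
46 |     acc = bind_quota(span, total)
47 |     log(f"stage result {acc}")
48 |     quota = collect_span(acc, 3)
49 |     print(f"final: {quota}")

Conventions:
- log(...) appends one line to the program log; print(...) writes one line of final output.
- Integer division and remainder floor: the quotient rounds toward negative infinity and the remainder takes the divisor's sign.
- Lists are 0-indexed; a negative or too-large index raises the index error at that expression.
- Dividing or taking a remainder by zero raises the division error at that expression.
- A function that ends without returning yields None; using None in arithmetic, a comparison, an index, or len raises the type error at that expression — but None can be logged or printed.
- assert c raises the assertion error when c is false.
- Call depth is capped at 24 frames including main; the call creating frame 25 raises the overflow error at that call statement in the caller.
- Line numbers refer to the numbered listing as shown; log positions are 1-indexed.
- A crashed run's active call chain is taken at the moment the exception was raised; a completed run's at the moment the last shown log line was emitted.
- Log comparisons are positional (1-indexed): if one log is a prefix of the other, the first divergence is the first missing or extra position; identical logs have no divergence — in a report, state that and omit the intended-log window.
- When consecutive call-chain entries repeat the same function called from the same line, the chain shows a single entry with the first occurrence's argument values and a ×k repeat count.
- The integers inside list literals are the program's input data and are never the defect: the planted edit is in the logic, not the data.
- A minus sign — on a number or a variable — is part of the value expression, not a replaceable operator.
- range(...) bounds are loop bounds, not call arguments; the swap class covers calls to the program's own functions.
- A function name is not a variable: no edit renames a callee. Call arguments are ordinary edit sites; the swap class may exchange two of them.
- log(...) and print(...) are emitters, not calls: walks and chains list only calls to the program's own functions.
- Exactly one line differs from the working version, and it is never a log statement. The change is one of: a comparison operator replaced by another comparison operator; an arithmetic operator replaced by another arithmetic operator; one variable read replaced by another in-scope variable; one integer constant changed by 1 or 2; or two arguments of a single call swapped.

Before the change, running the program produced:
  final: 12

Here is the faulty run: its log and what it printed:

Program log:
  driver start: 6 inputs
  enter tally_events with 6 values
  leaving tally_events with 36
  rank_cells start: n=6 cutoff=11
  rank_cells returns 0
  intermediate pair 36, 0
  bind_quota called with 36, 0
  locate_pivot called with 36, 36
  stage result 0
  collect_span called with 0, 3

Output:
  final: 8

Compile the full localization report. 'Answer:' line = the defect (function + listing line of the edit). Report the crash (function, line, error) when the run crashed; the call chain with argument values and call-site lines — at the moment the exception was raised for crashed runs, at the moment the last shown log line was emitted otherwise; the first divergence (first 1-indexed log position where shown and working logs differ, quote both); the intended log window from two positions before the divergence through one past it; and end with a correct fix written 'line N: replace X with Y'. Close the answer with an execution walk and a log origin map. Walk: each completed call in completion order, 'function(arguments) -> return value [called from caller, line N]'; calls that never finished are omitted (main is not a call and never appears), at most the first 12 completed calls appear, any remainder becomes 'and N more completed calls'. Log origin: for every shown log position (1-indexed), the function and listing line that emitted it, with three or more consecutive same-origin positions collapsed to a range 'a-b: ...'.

Answer: the defect is in rank_cells at line 14.
Core observation: Position 5 is the first bad log line: 'rank_cells returns 0' should read 'rank_cells returns 12'.
Call chain: main -> collect_span(0, 3) (called at line 48).
First divergence: position 5 — the shown line 'rank_cells returns 0' should read 'rank_cells returns 12'.
Intended log window:
  3: leaving tally_events with 36
  4: rank_cells start: n=6 cutoff=11
  5: rank_cells returns 12
  6: intermediate pair 36, 12
Execution walk:
  tally_events([5, 2, 3, 3, 11, 12]) -> 36  [called from main, line 43]
  rank_cells([5, 2, 3, 3, 11, 12], 11) -> 0  [called from main, line 44]
  locate_pivot(36, 36) -> 0  [called from bind_quota, line 28]
  bind_quota(36, 0) -> 0  [called from main, line 46]
  collect_span(0, 3) -> 8  [called from main, line 48]
Log origins:
  1: from main, line 42
  2: from tally_events, line 2
  3: from tally_events, line 6
  4: from rank_cells, line 10
  5: from rank_cells, line 15
  6: from main, line 45
  7: from bind_quota, line 25
  8: from locate_pivot, line 19
  9: from main, line 47
  10: from collect_span, line 31
A correct fix: line 14: replace `%` with `+`.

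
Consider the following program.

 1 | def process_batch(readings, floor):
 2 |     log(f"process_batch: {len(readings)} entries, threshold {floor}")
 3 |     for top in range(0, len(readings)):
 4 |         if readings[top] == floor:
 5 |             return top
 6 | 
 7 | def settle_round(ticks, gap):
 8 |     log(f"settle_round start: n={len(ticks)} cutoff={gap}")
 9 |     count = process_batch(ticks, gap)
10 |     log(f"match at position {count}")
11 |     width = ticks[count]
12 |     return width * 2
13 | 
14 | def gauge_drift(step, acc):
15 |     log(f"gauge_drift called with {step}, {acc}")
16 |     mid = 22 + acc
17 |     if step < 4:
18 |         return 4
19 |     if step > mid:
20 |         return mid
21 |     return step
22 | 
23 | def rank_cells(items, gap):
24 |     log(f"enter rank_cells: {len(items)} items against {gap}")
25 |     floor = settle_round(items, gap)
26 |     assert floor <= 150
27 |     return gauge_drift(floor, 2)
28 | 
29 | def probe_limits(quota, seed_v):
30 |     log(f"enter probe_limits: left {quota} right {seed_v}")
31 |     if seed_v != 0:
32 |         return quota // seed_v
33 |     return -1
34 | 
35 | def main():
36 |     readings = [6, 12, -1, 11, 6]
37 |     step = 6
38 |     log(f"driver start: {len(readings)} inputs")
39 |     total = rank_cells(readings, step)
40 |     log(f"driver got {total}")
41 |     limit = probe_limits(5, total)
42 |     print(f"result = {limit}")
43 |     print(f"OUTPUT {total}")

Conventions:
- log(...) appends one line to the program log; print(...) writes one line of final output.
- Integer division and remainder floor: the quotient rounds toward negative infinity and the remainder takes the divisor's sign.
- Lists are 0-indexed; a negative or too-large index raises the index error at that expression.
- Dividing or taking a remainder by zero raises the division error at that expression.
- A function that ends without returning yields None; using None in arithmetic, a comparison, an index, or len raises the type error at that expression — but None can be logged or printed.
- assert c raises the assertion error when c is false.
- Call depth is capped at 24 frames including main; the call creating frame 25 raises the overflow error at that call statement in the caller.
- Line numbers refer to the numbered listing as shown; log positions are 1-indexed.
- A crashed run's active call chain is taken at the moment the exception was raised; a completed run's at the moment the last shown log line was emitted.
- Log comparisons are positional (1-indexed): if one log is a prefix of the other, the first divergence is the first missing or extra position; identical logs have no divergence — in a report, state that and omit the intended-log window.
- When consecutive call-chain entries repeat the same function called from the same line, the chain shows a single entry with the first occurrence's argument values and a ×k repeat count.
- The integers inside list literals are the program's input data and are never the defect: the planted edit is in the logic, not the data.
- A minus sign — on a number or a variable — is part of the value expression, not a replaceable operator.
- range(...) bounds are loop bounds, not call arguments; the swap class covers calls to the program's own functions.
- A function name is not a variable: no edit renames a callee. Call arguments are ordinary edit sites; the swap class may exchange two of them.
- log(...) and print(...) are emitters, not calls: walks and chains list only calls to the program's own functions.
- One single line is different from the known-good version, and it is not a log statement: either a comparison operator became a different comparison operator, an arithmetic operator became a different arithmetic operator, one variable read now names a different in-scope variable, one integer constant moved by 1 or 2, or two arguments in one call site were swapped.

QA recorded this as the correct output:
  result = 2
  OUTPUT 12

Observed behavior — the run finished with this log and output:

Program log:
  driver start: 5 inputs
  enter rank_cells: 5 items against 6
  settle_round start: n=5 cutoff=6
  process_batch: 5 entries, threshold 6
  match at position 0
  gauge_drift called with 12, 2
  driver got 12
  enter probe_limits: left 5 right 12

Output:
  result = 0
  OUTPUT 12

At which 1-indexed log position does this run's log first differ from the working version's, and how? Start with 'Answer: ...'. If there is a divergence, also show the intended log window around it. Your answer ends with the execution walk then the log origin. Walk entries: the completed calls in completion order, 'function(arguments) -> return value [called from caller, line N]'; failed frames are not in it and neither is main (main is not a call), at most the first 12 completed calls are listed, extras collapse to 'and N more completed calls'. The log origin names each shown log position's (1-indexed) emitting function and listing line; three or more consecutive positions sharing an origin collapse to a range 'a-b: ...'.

Answer: at position 8 the run shows 'enter probe_limits: left 5 right 12' where the working version logs 'enter probe_limits: left 12 right 5'.
Intended log window:
  6: gauge_drift called with 12, 2
  7: driver got 12
  8: enter probe_limits: left 12 right 5
Execution walk:
  process_batch([6, 12, -1, 11, 6], 6) -> 0  [called from settle_round, line 9]
  settle_round([6, 12, -1, 11, 6], 6) -> 12  [called from rank_cells, line 25]
  gauge_drift(12, 2) -> 12  [called from rank_cells, line 27]
  rank_cells([6, 12, -1, 11, 6], 6) -> 12  [called from main, line 39]
  probe_limits(5, 12) -> 0  [called from main, line 41]
Log line origins:
  1: from main, line 38
  2: from rank_cells, line 24
  3: from settle_round, line 8
  4: from process_batch, line 2
  5: from settle_round, line 10
  6: from gauge_drift, line 15
  7: from main, line 40
  8: from probe_limits, line 30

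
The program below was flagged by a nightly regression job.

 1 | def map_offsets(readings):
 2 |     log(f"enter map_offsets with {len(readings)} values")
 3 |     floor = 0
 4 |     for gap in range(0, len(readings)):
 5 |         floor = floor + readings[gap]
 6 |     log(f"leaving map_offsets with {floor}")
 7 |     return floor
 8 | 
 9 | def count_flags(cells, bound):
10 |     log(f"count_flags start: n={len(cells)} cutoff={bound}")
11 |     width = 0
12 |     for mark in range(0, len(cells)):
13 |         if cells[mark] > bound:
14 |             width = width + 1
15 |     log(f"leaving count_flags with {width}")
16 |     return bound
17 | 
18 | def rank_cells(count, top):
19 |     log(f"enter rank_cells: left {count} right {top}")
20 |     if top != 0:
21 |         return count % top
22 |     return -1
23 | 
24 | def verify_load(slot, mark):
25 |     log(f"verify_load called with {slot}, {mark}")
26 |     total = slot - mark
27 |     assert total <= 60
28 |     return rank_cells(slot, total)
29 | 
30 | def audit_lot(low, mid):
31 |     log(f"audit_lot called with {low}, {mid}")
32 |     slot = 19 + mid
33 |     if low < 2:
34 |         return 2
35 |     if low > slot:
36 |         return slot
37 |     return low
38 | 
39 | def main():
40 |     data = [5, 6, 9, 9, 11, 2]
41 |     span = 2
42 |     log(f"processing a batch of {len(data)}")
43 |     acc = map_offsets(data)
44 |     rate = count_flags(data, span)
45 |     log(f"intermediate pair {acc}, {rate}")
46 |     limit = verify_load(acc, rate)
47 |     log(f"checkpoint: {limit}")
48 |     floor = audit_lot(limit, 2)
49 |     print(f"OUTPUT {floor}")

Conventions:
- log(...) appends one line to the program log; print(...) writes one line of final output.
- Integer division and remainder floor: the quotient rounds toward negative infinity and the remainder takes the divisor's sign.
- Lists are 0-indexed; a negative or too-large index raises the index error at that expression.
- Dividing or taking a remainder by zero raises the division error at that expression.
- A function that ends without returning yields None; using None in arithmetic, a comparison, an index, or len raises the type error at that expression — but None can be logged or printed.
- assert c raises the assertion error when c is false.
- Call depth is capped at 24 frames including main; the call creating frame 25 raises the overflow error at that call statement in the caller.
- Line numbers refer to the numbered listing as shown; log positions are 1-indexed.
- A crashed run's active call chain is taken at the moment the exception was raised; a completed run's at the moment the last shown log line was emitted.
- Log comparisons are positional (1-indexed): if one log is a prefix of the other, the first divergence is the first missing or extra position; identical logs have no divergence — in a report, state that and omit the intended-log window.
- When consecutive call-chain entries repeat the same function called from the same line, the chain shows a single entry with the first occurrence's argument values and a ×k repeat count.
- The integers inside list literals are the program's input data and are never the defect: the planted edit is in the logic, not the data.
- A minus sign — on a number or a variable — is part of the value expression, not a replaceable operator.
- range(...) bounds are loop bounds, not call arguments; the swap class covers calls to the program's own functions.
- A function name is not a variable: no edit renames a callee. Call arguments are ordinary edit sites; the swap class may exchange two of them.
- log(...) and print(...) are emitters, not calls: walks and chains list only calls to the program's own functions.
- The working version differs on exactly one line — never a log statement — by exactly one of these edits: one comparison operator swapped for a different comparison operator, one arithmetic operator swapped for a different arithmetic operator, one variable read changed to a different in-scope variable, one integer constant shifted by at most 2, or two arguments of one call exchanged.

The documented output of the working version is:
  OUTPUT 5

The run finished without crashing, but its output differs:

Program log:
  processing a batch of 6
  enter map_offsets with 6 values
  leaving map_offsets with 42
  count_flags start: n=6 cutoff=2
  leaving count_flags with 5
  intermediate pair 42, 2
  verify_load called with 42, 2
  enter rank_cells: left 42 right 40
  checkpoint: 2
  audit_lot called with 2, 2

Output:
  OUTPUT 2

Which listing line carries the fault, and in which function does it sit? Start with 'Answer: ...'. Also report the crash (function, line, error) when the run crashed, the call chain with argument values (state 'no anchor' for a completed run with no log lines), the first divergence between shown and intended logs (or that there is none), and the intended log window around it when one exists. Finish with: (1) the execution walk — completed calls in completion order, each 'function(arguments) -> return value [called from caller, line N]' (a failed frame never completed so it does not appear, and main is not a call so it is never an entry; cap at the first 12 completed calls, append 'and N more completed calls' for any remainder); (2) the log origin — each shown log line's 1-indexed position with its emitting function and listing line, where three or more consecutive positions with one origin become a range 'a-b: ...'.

Answer: the defect is in count_flags at line 16.
Key fact: Position 6 is the first bad log line: 'intermediate pair 42, 2' should read 'intermediate pair 42, 5'.
Call chain: main -> audit_lot(2, 2) (called at line 48).
First divergence: position 6 — the shown line 'intermediate pair 42, 2' should read 'intermediate pair 42, 5'.
Intended log window:
  4: count_flags start: n=6 cutoff=2
  5: leaving count_flags with 5
  6: intermediate pair 42, 5
  7: verify_load called with 42, 5
Execution walk:
  map_offsets([5, 6, 9, 9, 11, 2]) -> 42  [called from main, line 43]
  count_flags([5, 6, 9, 9, 11, 2], 2) -> 2  [called from main, line 44]
  rank_cells(42, 40) -> 2  [called from verify_load, line 28]
  verify_load(42, 2) -> 2  [called from main, line 46]
  audit_lot(2, 2) -> 2  [called from main, line 48]
Origin of each log line:
  1: emitted by main (line 42)
  2: emitted by map_offsets (line 2)
  3: emitted by map_offsets (line 6)
  4: emitted by count_flags (line 10)
  5: emitted by count_flags (line 15)
  6: emitted by main (line 45)
  7: emitted by verify_load (line 25)
  8: emitted by rank_cells (line 19)
  9: emitted by main (line 47)
  10: emitted by audit_lot (line 31)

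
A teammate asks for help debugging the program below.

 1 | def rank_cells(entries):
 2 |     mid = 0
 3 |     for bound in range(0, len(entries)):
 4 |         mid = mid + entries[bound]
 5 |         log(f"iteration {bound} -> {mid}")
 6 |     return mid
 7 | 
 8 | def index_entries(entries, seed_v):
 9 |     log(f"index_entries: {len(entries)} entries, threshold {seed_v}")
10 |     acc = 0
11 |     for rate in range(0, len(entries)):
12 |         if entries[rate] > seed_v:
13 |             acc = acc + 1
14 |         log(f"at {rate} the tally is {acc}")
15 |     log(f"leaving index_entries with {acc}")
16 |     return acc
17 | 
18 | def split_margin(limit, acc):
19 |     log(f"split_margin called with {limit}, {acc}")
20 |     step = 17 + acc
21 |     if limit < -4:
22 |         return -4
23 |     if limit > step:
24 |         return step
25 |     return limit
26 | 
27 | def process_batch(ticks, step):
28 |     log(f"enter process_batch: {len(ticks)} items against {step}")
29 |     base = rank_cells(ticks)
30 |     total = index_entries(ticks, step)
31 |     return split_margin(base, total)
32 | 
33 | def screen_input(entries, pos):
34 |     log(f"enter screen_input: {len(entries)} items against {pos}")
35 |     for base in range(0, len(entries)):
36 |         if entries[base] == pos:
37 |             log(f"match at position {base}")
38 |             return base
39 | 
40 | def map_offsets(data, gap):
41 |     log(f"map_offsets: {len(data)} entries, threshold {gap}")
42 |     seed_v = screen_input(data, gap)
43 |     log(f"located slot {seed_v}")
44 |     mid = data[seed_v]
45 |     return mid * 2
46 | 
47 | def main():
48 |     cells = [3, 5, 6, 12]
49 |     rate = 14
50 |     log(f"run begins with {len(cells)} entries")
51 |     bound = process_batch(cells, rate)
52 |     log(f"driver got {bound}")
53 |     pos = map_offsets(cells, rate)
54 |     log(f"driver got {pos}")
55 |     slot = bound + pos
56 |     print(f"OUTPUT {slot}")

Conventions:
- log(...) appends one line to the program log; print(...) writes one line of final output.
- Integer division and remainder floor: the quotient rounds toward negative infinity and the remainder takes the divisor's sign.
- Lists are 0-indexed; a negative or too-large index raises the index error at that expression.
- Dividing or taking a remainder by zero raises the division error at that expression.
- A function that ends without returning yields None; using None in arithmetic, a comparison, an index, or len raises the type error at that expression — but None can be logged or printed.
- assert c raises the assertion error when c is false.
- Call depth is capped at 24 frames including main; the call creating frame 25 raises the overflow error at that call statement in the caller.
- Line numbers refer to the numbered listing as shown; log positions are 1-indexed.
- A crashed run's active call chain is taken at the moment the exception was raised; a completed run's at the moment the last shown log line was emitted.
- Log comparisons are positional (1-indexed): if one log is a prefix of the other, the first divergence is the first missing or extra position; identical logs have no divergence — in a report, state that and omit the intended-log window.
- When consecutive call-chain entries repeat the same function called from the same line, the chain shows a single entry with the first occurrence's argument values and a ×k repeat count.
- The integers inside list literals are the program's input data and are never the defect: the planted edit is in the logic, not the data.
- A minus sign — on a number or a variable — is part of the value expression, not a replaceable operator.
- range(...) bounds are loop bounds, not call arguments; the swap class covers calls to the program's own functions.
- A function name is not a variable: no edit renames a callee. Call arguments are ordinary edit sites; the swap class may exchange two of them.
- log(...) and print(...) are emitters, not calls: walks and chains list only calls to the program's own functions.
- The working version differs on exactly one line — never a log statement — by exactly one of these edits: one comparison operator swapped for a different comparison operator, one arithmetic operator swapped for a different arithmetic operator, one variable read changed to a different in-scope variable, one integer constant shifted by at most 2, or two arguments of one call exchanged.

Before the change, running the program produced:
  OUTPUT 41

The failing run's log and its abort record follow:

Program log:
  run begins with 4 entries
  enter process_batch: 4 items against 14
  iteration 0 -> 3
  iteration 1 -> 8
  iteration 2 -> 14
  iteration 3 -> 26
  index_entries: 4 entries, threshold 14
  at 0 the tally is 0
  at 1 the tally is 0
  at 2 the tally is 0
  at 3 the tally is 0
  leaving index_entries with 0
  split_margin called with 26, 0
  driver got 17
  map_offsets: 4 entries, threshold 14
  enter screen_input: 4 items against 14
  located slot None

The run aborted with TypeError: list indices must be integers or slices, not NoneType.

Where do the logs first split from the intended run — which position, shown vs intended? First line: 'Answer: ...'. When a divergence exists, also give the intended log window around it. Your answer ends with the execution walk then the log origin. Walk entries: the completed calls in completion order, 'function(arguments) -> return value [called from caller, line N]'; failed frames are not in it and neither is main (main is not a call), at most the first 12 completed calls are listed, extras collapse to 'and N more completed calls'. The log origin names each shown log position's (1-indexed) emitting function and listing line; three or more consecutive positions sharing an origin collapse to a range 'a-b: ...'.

Answer: position 2; shown 'enter process_batch: 4 items against 14' vs intended 'enter process_batch: 4 items against 12'.
Intended log window:
  1: run begins with 4 entries
  2: enter process_batch: 4 items against 12
  3: iteration 0 -> 3
Execution walk:
  rank_cells([3, 5, 6, 12]) -> 26  [called from process_batch, line 29]
  index_entries([3, 5, 6, 12], 14) -> 0  [called from process_batch, line 30]
  split_margin(26, 0) -> 17  [called from process_batch, line 31]
  process_batch([3, 5, 6, 12], 14) -> 17  [called from main, line 51]
  screen_input([3, 5, 6, 12], 14) -> None  [called from map_offsets, line 42]
Log line origins:
  1: logged in main at line 50
  2: logged in process_batch at line 28
  3-6: logged in rank_cells at line 5
  7: logged in index_entries at line 9
  8-11: logged in index_entries at line 14
  12: logged in index_entries at line 15
  13: logged in split_margin at line 19
  14: logged in main at line 52
  15: logged in map_offsets at line 41
  16: logged in screen_input at line 34
  17: logged in map_offsets at line 43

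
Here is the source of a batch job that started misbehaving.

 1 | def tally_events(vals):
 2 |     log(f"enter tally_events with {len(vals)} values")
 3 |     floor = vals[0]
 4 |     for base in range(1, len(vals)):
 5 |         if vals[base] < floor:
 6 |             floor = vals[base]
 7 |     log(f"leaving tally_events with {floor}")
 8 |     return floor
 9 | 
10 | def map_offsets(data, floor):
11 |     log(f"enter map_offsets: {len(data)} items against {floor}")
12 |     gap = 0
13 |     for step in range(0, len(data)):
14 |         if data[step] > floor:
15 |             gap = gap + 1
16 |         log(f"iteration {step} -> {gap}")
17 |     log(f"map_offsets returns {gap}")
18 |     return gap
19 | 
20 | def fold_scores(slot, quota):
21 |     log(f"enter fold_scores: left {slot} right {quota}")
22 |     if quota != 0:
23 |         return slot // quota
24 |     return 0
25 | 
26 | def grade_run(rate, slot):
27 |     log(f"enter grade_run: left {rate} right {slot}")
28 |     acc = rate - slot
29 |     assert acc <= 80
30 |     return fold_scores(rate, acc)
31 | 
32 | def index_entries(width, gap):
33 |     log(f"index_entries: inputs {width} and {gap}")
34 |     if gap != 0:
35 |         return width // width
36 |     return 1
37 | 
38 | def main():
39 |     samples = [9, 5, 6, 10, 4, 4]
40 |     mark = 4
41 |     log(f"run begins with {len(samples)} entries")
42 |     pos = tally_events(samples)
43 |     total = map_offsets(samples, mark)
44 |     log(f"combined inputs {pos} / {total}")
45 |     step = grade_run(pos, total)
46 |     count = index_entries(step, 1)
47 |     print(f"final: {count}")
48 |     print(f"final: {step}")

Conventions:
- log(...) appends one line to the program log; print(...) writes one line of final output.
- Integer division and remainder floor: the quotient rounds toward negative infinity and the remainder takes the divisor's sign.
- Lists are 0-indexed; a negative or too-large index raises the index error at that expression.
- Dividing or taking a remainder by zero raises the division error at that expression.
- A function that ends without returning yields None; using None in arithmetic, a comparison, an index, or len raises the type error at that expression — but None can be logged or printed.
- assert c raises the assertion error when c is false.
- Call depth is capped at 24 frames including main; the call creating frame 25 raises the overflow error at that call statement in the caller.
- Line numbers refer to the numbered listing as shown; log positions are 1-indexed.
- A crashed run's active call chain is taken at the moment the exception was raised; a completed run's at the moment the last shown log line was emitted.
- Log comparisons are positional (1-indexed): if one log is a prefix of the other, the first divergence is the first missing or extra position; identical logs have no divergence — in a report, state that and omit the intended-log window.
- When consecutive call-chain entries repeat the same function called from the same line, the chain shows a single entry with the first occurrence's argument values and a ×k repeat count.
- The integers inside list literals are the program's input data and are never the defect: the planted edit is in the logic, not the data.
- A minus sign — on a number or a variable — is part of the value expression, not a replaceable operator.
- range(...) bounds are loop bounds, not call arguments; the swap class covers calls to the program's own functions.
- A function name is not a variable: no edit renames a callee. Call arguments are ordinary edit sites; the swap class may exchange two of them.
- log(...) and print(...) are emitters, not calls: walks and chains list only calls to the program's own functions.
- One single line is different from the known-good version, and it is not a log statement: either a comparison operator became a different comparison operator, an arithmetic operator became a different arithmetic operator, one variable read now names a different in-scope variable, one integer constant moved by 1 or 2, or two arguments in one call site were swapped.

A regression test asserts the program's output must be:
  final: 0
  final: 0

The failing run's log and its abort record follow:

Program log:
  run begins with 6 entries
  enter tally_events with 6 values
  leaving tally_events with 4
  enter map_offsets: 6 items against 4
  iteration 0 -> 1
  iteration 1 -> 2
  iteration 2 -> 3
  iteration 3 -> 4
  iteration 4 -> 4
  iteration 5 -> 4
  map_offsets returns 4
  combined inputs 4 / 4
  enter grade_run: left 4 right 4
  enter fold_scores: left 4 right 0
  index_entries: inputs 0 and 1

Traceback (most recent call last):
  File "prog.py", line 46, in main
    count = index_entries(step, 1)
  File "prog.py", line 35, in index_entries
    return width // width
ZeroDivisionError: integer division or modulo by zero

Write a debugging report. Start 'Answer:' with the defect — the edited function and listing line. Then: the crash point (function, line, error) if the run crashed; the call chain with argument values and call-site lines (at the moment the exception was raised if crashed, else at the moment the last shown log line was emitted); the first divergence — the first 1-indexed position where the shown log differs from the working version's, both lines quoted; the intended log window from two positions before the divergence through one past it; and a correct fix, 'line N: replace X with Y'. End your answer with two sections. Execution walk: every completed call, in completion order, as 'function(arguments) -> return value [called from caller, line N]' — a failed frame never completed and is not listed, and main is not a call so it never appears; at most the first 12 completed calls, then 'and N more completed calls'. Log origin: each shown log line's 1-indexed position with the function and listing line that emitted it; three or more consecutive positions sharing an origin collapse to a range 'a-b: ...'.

Answer: the defect is in index_entries at line 35.
The tell: All emitted log lines are correct; the crash alone marks the defect.
Crash: index_entries, line 35, ZeroDivisionError.
Call chain: main -> index_entries(0, 1) (called at line 46).
First divergence: none; the two logs match at every position.
Execution walk:
  tally_events([9, 5, 6, 10, 4, 4]) -> 4  [called from main, line 42]
  map_offsets([9, 5, 6, 10, 4, 4], 4) -> 4  [called from main, line 43]
  fold_scores(4, 0) -> 0  [called from grade_run, line 30]
  grade_run(4, 4) -> 0  [called from main, line 45]
Origin of each log line:
  1: emitted by main (line 41)
  2: emitted by tally_events (line 2)
  3: emitted by tally_events (line 7)
  4: emitted by map_offsets (line 11)
  5-10: emitted by map_offsets (line 16)
  11: emitted by map_offsets (line 17)
  12: emitted by main (line 44)
  13: emitted by grade_run (line 27)
  14: emitted by fold_scores (line 21)
  15: emitted by index_entries (line 33)
A correct fix: line 35: replace `width // width` with `width // gap`.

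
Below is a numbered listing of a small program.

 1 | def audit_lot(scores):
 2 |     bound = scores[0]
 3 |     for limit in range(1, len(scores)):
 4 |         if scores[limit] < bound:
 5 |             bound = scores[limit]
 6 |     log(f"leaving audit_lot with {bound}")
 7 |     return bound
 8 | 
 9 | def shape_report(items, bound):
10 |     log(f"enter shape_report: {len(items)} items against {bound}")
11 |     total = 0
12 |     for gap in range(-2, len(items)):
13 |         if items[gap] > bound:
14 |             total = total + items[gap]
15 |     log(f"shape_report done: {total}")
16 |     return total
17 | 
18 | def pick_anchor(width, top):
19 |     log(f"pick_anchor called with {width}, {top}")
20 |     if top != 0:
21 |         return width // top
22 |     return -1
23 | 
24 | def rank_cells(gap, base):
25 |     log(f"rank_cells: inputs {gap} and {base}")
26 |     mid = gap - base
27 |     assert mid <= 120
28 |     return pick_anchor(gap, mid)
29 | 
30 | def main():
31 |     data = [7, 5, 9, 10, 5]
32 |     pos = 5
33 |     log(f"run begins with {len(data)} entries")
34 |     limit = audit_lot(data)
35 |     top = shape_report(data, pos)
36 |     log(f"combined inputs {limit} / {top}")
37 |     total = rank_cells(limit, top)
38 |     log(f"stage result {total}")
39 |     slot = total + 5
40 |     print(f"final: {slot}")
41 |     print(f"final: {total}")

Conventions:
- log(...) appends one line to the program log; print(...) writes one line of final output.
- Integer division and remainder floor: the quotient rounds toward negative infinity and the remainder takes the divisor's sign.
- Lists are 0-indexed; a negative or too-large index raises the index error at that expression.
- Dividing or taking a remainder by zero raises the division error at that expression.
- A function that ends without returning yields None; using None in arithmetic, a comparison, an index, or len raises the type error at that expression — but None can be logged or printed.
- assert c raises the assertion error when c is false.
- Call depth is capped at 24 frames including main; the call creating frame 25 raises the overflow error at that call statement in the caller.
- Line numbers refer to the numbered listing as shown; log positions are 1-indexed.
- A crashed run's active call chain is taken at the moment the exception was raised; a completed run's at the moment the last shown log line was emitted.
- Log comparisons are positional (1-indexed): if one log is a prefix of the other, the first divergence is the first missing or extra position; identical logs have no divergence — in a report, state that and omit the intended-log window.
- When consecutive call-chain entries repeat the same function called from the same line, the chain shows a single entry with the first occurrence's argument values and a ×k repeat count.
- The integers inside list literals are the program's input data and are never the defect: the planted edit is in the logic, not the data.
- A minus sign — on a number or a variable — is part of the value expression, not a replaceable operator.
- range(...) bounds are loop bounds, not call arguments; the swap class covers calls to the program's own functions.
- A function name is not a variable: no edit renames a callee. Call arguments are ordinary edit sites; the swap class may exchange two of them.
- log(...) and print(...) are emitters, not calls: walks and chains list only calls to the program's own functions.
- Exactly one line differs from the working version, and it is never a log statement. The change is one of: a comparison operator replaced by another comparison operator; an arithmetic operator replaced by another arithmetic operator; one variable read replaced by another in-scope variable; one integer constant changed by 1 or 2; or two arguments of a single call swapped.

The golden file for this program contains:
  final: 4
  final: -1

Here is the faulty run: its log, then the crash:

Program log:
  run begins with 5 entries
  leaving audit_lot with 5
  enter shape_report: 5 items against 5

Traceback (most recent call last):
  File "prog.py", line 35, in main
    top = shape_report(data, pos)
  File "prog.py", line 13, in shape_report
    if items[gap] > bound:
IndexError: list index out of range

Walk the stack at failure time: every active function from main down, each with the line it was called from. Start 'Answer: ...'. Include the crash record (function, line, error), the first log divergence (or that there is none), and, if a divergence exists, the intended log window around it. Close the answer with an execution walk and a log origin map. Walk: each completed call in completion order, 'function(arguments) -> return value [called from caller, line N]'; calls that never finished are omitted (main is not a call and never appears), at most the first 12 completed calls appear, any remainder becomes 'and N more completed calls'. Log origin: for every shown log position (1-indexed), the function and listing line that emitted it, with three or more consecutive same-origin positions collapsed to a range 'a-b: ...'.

Answer: main -> shape_report (called at line 35).
Core observation: A complete run would log 'shape_report done: 26' next, but this one stopped at 3 lines.
Crash: shape_report, line 13, IndexError.
First divergence: position 4 (shown log ended at 3 lines; the working version continues: 'shape_report done: 26').
Intended log window:
  2: leaving audit_lot with 5
  3: enter shape_report: 5 items against 5
  4: shape_report done: 26
  5: combined inputs 5 / 26
Execution walk:
  audit_lot([7, 5, 9, 10, 5]) -> 5  [called from main, line 34]
Origin of each log line:
  1 — main, line 33
  2 — audit_lot, line 6
  3 — shape_report, line 10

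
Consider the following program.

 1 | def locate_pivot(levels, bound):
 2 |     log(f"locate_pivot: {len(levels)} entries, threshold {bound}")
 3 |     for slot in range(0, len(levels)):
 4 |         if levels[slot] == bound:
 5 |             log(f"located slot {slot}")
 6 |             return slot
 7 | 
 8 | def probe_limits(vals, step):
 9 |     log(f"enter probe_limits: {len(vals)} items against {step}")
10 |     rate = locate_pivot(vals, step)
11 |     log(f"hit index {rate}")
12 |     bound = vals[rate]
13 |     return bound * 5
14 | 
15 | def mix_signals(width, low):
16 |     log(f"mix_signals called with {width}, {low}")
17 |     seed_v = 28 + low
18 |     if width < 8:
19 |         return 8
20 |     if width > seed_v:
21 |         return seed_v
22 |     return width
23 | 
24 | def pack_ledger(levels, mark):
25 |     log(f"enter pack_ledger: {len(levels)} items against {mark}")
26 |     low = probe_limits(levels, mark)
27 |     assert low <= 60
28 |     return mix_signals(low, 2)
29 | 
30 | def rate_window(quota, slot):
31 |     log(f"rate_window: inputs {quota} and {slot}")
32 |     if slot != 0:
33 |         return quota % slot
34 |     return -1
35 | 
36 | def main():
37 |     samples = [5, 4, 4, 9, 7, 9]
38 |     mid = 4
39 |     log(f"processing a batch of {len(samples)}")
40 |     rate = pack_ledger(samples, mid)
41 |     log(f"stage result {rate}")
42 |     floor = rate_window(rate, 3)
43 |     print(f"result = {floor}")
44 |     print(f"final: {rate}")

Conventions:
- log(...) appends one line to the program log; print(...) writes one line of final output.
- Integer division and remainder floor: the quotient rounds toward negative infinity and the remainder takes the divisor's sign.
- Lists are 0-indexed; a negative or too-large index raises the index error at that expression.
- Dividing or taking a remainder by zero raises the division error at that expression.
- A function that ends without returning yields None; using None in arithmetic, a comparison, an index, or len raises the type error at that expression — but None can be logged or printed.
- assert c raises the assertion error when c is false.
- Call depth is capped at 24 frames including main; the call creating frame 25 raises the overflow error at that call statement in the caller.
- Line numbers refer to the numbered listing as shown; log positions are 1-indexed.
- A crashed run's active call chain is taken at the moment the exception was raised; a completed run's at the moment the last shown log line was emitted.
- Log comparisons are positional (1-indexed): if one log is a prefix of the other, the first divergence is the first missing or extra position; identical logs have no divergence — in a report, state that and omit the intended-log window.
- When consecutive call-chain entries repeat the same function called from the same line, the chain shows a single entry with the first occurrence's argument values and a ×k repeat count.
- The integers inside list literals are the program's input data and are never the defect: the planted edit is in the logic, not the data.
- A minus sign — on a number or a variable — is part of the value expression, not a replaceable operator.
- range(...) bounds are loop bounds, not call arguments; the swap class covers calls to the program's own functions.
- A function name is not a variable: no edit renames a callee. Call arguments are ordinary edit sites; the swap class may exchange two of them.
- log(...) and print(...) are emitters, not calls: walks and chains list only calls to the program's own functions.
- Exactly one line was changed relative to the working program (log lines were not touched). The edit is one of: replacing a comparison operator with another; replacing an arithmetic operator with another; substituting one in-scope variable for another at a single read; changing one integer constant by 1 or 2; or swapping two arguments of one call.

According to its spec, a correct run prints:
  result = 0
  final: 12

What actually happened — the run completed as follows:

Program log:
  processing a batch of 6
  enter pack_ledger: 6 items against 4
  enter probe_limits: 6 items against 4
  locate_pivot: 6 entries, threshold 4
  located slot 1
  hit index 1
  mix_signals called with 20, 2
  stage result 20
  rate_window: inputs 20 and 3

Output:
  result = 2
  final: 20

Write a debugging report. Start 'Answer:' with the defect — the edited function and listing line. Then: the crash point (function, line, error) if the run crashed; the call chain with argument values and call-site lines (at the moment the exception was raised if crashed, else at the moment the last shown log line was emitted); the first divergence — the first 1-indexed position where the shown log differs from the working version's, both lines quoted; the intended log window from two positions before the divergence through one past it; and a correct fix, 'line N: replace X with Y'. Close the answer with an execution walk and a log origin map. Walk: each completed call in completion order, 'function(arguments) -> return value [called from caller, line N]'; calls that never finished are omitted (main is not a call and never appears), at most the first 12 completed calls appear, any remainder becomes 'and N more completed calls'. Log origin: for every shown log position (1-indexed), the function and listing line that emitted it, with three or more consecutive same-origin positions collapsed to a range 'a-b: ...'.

Answer: the defect is in probe_limits at line 13.
Key fact: At log position 7 the runs split — shown 'mix_signals called with 20, 2', but the working version logs 'mix_signals called with 12, 2'.
Call chain: main -> rate_window(20, 3) (called at line 42).
First divergence: position 7 — the shown line 'mix_signals called with 20, 2' should read 'mix_signals called with 12, 2'.
Intended log window:
  5: located slot 1
  6: hit index 1
  7: mix_signals called with 12, 2
  8: stage result 12
Execution walk:
  locate_pivot([5, 4, 4, 9, 7, 9], 4) -> 1  [called from probe_limits, line 10]
  probe_limits([5, 4, 4, 9, 7, 9], 4) -> 20  [called from pack_ledger, line 26]
  mix_signals(20, 2) -> 20  [called from pack_ledger, line 28]
  pack_ledger([5, 4, 4, 9, 7, 9], 4) -> 20  [called from main, line 40]
  rate_window(20, 3) -> 2  [called from main, line 42]
Log origins:
  1: from main, line 39
  2: from pack_ledger, line 25
  3: from probe_limits, line 9
  4: from locate_pivot, line 2
  5: from locate_pivot, line 5
  6: from probe_limits, line 11
  7: from mix_signals, line 16
  8: from main, line 41
  9: from rate_window, line 31
A correct fix: line 13: replace `5` with `3`.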